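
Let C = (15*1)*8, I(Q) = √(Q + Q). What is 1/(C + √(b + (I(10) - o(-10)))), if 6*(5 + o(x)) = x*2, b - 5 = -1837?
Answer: 1/(120 + I*√(5471/3 - 2*√5)) ≈ 0.0073986 - 0.0026297*I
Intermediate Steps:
b = -1832 (b = 5 - 1837 = -1832)
I(Q) = √2*√Q (I(Q) = √(2*Q) = √2*√Q)
C = 120 (C = 15*8 = 120)
o(x) = -5 + x/3 (o(x) = -5 + (x*2)/6 = -5 + (2*x)/6 = -5 + x/3)
1/(C + √(b + (I(10) - o(-10)))) = 1/(120 + √(-1832 + (√2*√10 - (-5 + (⅓)*(-10))))) = 1/(120 + √(-1832 + (2*√5 - (-5 - 10/3)))) = 1/(120 + √(-1832 + (2*√5 - 1*(-25/3)))) = 1/(120 + √(-1832 + (2*√5 + 25/3))) = 1/(120 + √(-1832 + (25/3 + 2*√5))) = 1/(120 + √(-5471/3 + 2*√5))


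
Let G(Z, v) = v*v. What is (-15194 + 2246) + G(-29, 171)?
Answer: 16293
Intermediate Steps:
G(Z, v) = v²
(-15194 + 2246) + G(-29, 171) = (-15194 + 2246) + 171² = -12948 + 29241 = 16293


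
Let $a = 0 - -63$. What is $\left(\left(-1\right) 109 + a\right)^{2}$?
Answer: $2116$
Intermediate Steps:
$a = 63$ ($a = 0 + 63 = 63$)
$\left(\left(-1\right) 109 + a\right)^{2} = \left(\left(-1\right) 109 + 63\right)^{2} = \left(-109 + 63\right)^{2} = \left(-46\right)^{2} = 2116$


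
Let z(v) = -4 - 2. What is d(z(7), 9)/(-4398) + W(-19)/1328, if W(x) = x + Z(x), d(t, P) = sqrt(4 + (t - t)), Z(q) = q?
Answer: -42445/1460136 ≈ -0.029069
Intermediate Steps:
z(v) = -6
d(t, P) = 2 (d(t, P) = sqrt(4 + 0) = sqrt(4) = 2)
W(x) = 2*x (W(x) = x + x = 2*x)
d(z(7), 9)/(-4398) + W(-19)/1328 = 2/(-4398) + (2*(-19))/1328 = 2*(-1/4398) - 38*1/1328 = -1/2199 - 19/664 = -42445/1460136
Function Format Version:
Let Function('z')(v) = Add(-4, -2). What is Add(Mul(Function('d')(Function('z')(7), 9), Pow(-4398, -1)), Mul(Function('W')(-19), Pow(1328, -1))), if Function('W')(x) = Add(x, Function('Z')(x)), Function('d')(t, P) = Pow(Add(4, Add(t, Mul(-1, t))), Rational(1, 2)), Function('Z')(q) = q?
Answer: Rational(-42445, 1460136) ≈ -0.029069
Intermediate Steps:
Function('z')(v) = -6
Function('d')(t, P) = 2 (Function('d')(t, P) = Pow(Add(4, 0), Rational(1, 2)) = Pow(4, Rational(1, 2)) = 2)
Function('W')(x) = Mul(2, x) (Function('W')(x) = Add(x, x) = Mul(2, x))
Add(Mul(Function('d')(Function('z')(7), 9), Pow(-4398, -1)), Mul(Function('W')(-19), Pow(1328, -1))) = Add(Mul(2, Pow(-4398, -1)), Mul(Mul(2, -19), Pow(1328, -1))) = Add(Mul(2, Rational(-1, 4398)), Mul(-38, Rational(1, 1328))) = Add(Rational(-1, 2199), Rational(-19, 664)) = Rational(-42445, 1460136)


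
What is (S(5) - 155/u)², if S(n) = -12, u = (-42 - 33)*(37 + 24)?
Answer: 119880601/837225 ≈ 143.19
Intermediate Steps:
u = -4575 (u = -75*61 = -4575)
(S(5) - 155/u)² = (-12 - 155/(-4575))² = (-12 - 155*(-1/4575))² = (-12 + 31/915)² = (-10949/915)² = 119880601/837225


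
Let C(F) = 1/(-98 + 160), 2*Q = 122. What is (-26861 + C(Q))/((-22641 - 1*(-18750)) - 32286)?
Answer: 555127/747658 ≈ 0.74249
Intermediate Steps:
Q = 61 (Q = (½)*122 = 61)
C(F) = 1/62
(-26861 + C(Q))/((-22641 - 1*(-18750)) - 32286) = (-26861 + 1/62)/((-22641 - 1*(-18750)) - 32286) = -1665381/(62*((-22641 + 18750) - 32286)) = -1665381/(62*(-3891 - 32286)) = -1665381/62/(-36177) = -1665381/62*(-1/36177) = 555127/747658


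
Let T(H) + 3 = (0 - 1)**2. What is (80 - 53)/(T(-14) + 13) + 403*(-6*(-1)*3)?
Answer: 79821/11 ≈ 7256.5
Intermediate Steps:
T(H) = -2 (T(H) = -3 + (0 - 1)**2 = -3 + (-1)**2 = -3 + 1 = -2)
(80 - 53)/(T(-14) + 13) + 403*(-6*(-1)*3) = (80 - 53)/(-2 + 13) + 403*(-6*(-1)*3) = 27/11 + 403*(6*3) = 27*(1/11) + 403*18 = 27/11 + 7254 = 79821/11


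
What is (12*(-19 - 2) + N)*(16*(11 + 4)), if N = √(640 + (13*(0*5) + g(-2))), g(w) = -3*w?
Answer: -60480 + 240*√646 ≈ -54380.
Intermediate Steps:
N = √646 (N = √(640 + (13*(0*5) - 3*(-2))) = √(640 + (13*0 + 6)) = √(640 + (0 + 6)) = √(640 + 6) = √646 ≈ 25.417)
(12*(-19 - 2) + N)*(16*(11 + 4)) = (12*(-19 - 2) + √646)*(16*(11 + 4)) = (12*(-21) + √646)*(16*15) = (-252 + √646)*240 = -60480 + 240*√646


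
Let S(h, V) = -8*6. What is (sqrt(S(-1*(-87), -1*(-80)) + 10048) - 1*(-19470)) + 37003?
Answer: 56573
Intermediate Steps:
S(h, V) = -48
(sqrt(S(-1*(-87), -1*(-80)) + 10048) - 1*(-19470)) + 37003 = (sqrt(-48 + 10048) - 1*(-19470)) + 37003 = (sqrt(10000) + 19470) + 37003 = (100 + 19470) + 37003 = 19570 + 37003 = 56573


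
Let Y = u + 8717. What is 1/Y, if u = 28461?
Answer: 1/37178 ≈ 2.6898e-5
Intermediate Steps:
Y = 37178 (Y = 28461 + 8717 = 37178)
1/Y = 1/37178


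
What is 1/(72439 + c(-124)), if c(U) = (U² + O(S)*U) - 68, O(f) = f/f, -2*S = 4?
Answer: 1/87623 ≈ 1.1413e-5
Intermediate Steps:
S = -2 (S = -½*4 = -2)
O(f) = 1
c(U) = -68 + U + U² (c(U) = (U² + 1*U) - 68 = (U² + U) - 68 = (U + U²) - 68 = -68 + U + U²)
1/(72439 + c(-124)) = 1/(72439 + (-68 - 124 + (-124)²)) = 1/(72439 + (-68 - 124 + 15376)) = 1/(72439 + 15184) = 1/87623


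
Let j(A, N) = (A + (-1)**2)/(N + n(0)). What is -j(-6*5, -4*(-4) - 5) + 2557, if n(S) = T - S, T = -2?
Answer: 23042/9 ≈ 2560.2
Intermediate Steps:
n(S) = -2 - S
j(A, N) = (1 + A)/(-2 + N) (j(A, N) = (A + (-1)**2)/(N + (-2 - 1*0)) = (A + 1)/(N + (-2 + 0)) = (1 + A)/(N - 2) = (1 + A)/(-2 + N))
-j(-6*5, -4*(-4) - 5) + 2557 = -(1 - 6*5)/(-2 + (-4*(-4) - 5)) + 2557 = -(1 - 30)/(-2 + (16 - 5)) + 2557 = -(-29)/(-2 + 11) + 2557 = -(-29)/9 + 2557 = -1*(-29/9) + 2557 = 29/9 + 2557 = 23042/9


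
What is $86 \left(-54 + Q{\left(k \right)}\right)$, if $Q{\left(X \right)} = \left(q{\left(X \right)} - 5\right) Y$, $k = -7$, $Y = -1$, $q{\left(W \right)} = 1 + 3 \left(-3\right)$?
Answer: $-3526$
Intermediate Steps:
$q{\left(W \right)} = -8$ ($q{\left(W \right)} = 1 - 9 = -8$)
$Q{\left(X \right)} = 13$ ($Q{\left(X \right)} = \left(-8 - 5\right) \left(-1\right) = \left(-13\right) \left(-1\right) = 13$)
$86 \left(-54 + Q{\left(k \right)}\right) = 86 \left(-54 + 13\right) = 86 \left(-41\right) = -3526$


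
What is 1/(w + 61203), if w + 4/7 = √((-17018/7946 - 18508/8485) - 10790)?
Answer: 101096273511695/6187355288870528396 - 49*I*√12266939729685759595/6187355288870528396 ≈ 1.6339e-5 - 2.7737e-8*I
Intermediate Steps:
w = -4/7 + I*√12266939729685759595/33710905 (w = -4/7 + √((-17018/7946 - 18508/8485) - 10790) = -4/7 + √((-17018*1/7946 - 18508*1/8485) - 10790) = -4/7 + √((-8509/3973 - 18508/8485) - 10790) = -4/7 + √(-145731149/33710905 - 10790) = -4/7 + √(-363886396099/33710905) = -4/7 + I*√12266939729685759595/33710905 ≈ -0.57143 + 103.9*I)
1/(w + 61203) = 1/((-4/7 + I*√12266939729685759595/33710905) + 61203) = 1/(428417/7 + I*√12266939729685759595/33710905)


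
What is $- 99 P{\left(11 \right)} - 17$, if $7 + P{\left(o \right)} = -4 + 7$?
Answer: $379$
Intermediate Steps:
$P{\left(o \right)} = -4$ ($P{\left(o \right)} = -7 + \left(-4 + 7\right) = -7 + 3 = -4$)
$- 99 P{\left(11 \right)} - 17 = \left(-99\right) \left(-4\right) - 17 = 396 - 17 = 379$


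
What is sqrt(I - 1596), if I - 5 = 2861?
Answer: sqrt(1270) ≈ 35.637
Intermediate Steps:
I = 2866 (I = 5 + 2861 = 2866)
sqrt(I - 1596) = sqrt(2866 - 1596) = sqrt(1270)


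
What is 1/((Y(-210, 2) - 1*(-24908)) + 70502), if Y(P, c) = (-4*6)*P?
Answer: 1/100450 ≈ 9.9552e-6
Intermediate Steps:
Y(P, c) = -24*P
1/((Y(-210, 2) - 1*(-24908)) + 70502) = 1/((-24*(-210) - 1*(-24908)) + 70502) = 1/((5040 + 24908) + 70502) = 1/(29948 + 70502) = 1/100450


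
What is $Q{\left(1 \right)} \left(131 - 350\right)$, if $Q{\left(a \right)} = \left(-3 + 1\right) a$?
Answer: $438$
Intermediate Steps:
$Q{\left(a \right)} = - 2 a$
$Q{\left(1 \right)} \left(131 - 350\right) = \left(-2\right) 1 \left(131 - 350\right) = \left(-2\right) \left(-219\right) = 438$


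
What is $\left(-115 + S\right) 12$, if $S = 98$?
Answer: $-204$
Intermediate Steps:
$\left(-115 + S\right) 12 = \left(-115 + 98\right) 12 = \left(-17\right) 12 = -204$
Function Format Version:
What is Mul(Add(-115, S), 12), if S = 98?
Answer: -204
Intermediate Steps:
Mul(Add(-115, S), 12) = Mul(Add(-115, 98), 12) = Mul(-17, 12) = -204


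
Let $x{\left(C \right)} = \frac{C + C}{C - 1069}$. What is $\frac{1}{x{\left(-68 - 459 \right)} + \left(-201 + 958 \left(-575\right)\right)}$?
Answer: $- \frac{798}{439738171} \approx -1.8147 \cdot 10^{-6}$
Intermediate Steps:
$x{\left(C \right)} = \frac{2 C}{-1069 + C}$
$\frac{1}{x{\left(-68 - 459 \right)} + \left(-201 + 958 \left(-575\right)\right)} = \frac{1}{\frac{2 \left(-68 - 459\right)}{-1069 - 527} + \left(-201 + 958 \left(-575\right)\right)} = \frac{1}{\frac{2 \left(-68 - 459\right)}{-1069 - 527} - 551051} = \frac{1}{2 \left(-527\right) \frac{1}{-1069 - 527} - 551051} = \frac{1}{2 \left(-527\right) \frac{1}{-1596} - 551051} = \frac{1}{2 \left(-527\right) \left(- \frac{1}{1596}\right) - 551051} = \frac{1}{\frac{527}{798} - 551051} = \frac{1}{- \frac{439738171}{798}} = - \frac{798}{439738171}$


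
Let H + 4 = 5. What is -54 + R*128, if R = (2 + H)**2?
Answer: 1098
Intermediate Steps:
H = 1 (H = -4 + 5 = 1)
R = 9 (R = (2 + 1)**2 = 3**2 = 9)
-54 + R*128 = -54 + 9*128 = -54 + 1152 = 1098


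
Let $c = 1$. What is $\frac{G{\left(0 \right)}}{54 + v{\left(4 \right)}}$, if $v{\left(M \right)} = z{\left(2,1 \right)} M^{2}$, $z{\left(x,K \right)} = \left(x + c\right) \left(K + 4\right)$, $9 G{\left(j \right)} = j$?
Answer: $0$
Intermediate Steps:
$G{\left(j \right)} = \frac{j}{9}$
$z{\left(x,K \right)} = \left(1 + x\right) \left(4 + K\right)$ ($z{\left(x,K \right)} = \left(x + 1\right) \left(K + 4\right) = \left(1 + x\right) \left(4 + K\right)$)
$v{\left(M \right)} = 15 M^{2}$ ($v{\left(M \right)} = \left(4 + 1 + 4 \cdot 2 + 1 \cdot 2\right) M^{2} = \left(4 + 1 + 8 + 2\right) M^{2} = 15 M^{2}$)
$\frac{G{\left(0 \right)}}{54 + v{\left(4 \right)}} = \frac{\frac{1}{9} \cdot 0}{54 + 15 \cdot 4^{2}} = \frac{1}{54 + 15 \cdot 16} \cdot 0 = \frac{1}{54 + 240} \cdot 0 = \frac{1}{294} \cdot 0 = 0$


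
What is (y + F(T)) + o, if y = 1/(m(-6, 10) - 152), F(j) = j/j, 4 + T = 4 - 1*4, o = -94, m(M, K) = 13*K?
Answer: -2047/22 ≈ -93.045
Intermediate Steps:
T = -4 (T = -4 + (4 - 1*4) = -4 + (4 - 4) = -4 + 0 = -4)
F(j) = 1
y = -1/22 (y = 1/(13*10 - 152) = 1/(130 - 152) = 1/(-22) = -1/22 ≈ -0.045455)
(y + F(T)) + o = (-1/22 + 1) - 94 = 21/22 - 94 = -2047/22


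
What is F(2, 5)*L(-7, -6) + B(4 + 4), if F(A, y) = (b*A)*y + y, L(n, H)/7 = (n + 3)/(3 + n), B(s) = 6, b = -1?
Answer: -29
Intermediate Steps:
L(n, H) = 7 (L(n, H) = 7*((n + 3)/(3 + n)) = 7*((3 + n)/(3 + n)) = 7*1 = 7)
F(A, y) = y - A*y (F(A, y) = (-A)*y + y = -A*y + y = y - A*y)
F(2, 5)*L(-7, -6) + B(4 + 4) = (5*(1 - 1*2))*7 + 6 = (5*(1 - 2))*7 + 6 = (5*(-1))*7 + 6 = -5*7 + 6 = -35 + 6 = -29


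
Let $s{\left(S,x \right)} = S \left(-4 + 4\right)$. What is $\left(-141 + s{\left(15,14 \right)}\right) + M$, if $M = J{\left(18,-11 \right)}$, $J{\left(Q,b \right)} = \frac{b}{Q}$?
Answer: $- \frac{2549}{18} \approx -141.61$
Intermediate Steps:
$s{\left(S,x \right)} = 0$ ($s{\left(S,x \right)} = S 0 = 0$)
$M = - \frac{11}{18} \approx -0.61111$
$\left(-141 + s{\left(15,14 \right)}\right) + M = \left(-141 + 0\right) - \frac{11}{18} = -141 - \frac{11}{18} = - \frac{2549}{18}$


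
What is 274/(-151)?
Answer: -274/151 ≈ -1.8146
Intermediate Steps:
274/(-151) = 274*(-1/151) = -274/151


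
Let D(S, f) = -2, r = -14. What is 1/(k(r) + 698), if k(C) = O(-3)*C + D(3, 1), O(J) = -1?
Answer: 1/710 ≈ 0.0014085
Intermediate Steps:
k(C) = -2 - C (k(C) = -C - 2 = -2 - C)
1/(k(r) + 698) = 1/((-2 - 1*(-14)) + 698) = 1/((-2 + 14) + 698) = 1/(12 + 698) = 1/710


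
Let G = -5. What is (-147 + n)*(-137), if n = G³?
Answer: 37264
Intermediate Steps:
n = -125 (n = (-5)³ = -125)
(-147 + n)*(-137) = (-147 - 125)*(-137) = -272*(-137) = 37264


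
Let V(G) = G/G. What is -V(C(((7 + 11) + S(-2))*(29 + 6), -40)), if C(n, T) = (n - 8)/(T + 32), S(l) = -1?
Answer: -1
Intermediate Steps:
C(n, T) = (-8 + n)/(32 + T)
V(G) = 1
-V(C(((7 + 11) + S(-2))*(29 + 6), -40)) = -1*1 = -1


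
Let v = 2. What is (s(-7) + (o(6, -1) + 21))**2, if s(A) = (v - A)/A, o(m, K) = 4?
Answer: 27556/49 ≈ 562.37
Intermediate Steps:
s(A) = (2 - A)/A
(s(-7) + (o(6, -1) + 21))**2 = ((2 - 1*(-7))/(-7) + (4 + 21))**2 = (-(2 + 7)/7 + 25)**2 = (-1/7*9 + 25)**2 = (-9/7 + 25)**2 = (166/7)**2 = 27556/49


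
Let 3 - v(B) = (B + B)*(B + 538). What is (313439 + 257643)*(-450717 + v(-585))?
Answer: -288798451728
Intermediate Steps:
v(B) = 3 - 2*B*(538 + B) (v(B) = 3 - (B + B)*(B + 538) = 3 - 2*B*(538 + B))
(313439 + 257643)*(-450717 + v(-585)) = (313439 + 257643)*(-450717 + (3 - 1076*(-585) - 2*(-585)²)) = 571082*(-450717 + (3 + 629460 - 2*342225)) = 571082*(-450717 + (3 + 629460 - 684450)) = 571082*(-450717 - 54987) = 571082*(-505704) = -288798451728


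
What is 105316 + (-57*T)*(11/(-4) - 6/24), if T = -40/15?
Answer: 104860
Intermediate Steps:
T = -8/3 (T = -40*1/15 = -8/3 ≈ -2.6667)
105316 + (-57*T)*(11/(-4) - 6/24) = 105316 + (-57*(-8/3))*(11/(-4) - 6/24) = 105316 + 152*(11*(-1/4) - 6*1/24) = 105316 + 152*(-11/4 - 1/4) = 105316 + 152*(-3) = 105316 - 456 = 104860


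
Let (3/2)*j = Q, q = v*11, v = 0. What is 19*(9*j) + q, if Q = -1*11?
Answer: -1254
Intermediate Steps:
q = 0 (q = 0*11 = 0)
Q = -11
j = -22/3 (j = (⅔)*(-11) = -22/3 ≈ -7.3333)
19*(9*j) + q = 19*(9*(-22/3)) + 0 = 19*(-66) + 0 = -1254 + 0 = -1254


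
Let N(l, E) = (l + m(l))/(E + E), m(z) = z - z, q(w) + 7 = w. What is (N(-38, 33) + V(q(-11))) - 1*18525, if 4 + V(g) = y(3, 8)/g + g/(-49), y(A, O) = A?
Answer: -59923999/3234 ≈ -18529.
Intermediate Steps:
q(w) = -7 + w
m(z) = 0
N(l, E) = l/(2*E) (N(l, E) = (l + 0)/(E + E) = l/((2*E)) = l*(1/(2*E)) = l/(2*E))
V(g) = -4 + 3/g - g/49 (V(g) = -4 + (3/g + g/(-49)) = -4 + (3/g + g*(-1/49)) = -4 + (3/g - g/49) = -4 + 3/g - g/49)
(N(-38, 33) + V(q(-11))) - 1*18525 = ((½)*(-38)/33 + (-4 + 3/(-7 - 11) - (-7 - 11)/49)) - 1*18525 = ((½)*(-38)*(1/33) + (-4 + 3/(-18) - 1/49*(-18))) - 18525 = (-19/33 + (-4 + 3*(-1/18) + 18/49)) - 18525 = (-19/33 + (-4 - ⅙ + 18/49)) - 18525 = (-19/33 - 1117/294) - 18525 = -14149/3234 - 18525 = -59923999/3234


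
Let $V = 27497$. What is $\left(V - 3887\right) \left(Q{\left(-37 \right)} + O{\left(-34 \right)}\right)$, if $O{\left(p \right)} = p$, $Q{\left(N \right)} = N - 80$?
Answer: $-3565110$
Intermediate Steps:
$Q{\left(N \right)} = -80 + N$ ($Q{\left(N \right)} = N - 80 = -80 + N$)
$\left(V - 3887\right) \left(Q{\left(-37 \right)} + O{\left(-34 \right)}\right) = \left(27497 - 3887\right) \left(\left(-80 - 37\right) - 34\right) = 23610 \left(-117 - 34\right) = 23610 \left(-151\right) = -3565110$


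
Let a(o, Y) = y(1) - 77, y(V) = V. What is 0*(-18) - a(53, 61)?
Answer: 76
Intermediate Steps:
a(o, Y) = -76 (a(o, Y) = 1 - 77 = -76)
0*(-18) - a(53, 61) = 0*(-18) - 1*(-76) = 0 + 76 = 76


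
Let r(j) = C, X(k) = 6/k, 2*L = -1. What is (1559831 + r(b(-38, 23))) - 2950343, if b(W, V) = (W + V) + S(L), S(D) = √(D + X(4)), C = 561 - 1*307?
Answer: -1390258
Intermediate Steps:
L = -½ (L = (½)*(-1) = -½ ≈ -0.50000)
C = 254 (C = 561 - 307 = 254)
S(D) = √(3/2 + D) (S(D) = √(D + 6/4) = √(D + 6*(¼)) = √(D + 3/2) = √(3/2 + D))
b(W, V) = 1 + V + W (b(W, V) = (W + V) + √(6 + 4*(-½))/2 = (V + W) + √(6 - 2)/2 = (V + W) + √4/2 = (V + W) + (½)*2 = (V + W) + 1 = 1 + V + W)
r(j) = 254
(1559831 + r(b(-38, 23))) - 2950343 = (1559831 + 254) - 2950343 = 1560085 - 2950343 = -1390258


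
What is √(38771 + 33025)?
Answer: 2*√17949 ≈ 267.95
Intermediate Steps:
√(38771 + 33025) = √71796 = 2*√17949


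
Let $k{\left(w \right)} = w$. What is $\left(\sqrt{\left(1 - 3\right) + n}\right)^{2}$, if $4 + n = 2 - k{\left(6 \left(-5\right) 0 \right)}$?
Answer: $-4$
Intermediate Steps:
$n = -2$ ($n = -4 + \left(2 - 6 \left(-5\right) 0\right) = -4 + \left(2 - \left(-30\right) 0\right) = -4 + \left(2 - 0\right) = -4 + \left(2 + 0\right) = -4 + 2 = -2$)
$\left(\sqrt{\left(1 - 3\right) + n}\right)^{2} = \left(\sqrt{\left(1 - 3\right) - 2}\right)^{2} = \left(\sqrt{-2 - 2}\right)^{2} = \left(\sqrt{-4}\right)^{2} = \left(2 i\right)^{2} = -4$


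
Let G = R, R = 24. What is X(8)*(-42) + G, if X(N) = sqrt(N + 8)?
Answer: -144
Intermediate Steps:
G = 24
X(N) = sqrt(8 + N)
X(8)*(-42) + G = sqrt(8 + 8)*(-42) + 24 = sqrt(16)*(-42) + 24 = 4*(-42) + 24 = -168 + 24 = -144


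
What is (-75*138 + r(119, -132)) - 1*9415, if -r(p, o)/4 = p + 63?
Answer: -20493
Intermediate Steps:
r(p, o) = -252 - 4*p (r(p, o) = -4*(p + 63) = -4*(63 + p) = -252 - 4*p)
(-75*138 + r(119, -132)) - 1*9415 = (-75*138 + (-252 - 4*119)) - 1*9415 = (-10350 + (-252 - 476)) - 9415 = (-10350 - 728) - 9415 = -11078 - 9415 = -20493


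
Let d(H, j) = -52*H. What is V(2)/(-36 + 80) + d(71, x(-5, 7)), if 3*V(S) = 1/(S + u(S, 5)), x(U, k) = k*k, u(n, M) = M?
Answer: -3411407/924 ≈ -3692.0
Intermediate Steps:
x(U, k) = k²
V(S) = 1/(3*(5 + S)) (V(S) = 1/(3*(S + 5)) = 1/(3*(5 + S)))
V(2)/(-36 + 80) + d(71, x(-5, 7)) = (1/(3*(5 + 2)))/(-36 + 80) - 52*71 = ((⅓)/7)/44 - 3692 = ((⅓)*(⅐))/44 - 3692 = (1/44)*(1/21) - 3692 = 1/924 - 3692 = -3411407/924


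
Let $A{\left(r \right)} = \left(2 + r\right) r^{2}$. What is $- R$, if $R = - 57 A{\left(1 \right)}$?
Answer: $171$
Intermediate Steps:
$A{\left(r \right)} = r^{2} \left(2 + r\right)$
$R = -171$ ($R = - 57 \cdot 1^{2} \left(2 + 1\right) = - 57 \cdot 1 \cdot 3 = \left(-57\right) 3 = -171$)
$- R = \left(-1\right) \left(-171\right) = 171$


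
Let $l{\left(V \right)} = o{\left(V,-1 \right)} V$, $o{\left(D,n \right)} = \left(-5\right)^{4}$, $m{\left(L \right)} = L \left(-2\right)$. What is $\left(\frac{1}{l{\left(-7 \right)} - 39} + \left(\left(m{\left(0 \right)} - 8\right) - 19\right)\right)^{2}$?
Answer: $\frac{14203634041}{19483396} \approx 729.01$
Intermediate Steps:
$m{\left(L \right)} = - 2 L$
$o{\left(D,n \right)} = 625$
$l{\left(V \right)} = 625 V$
$\left(\frac{1}{l{\left(-7 \right)} - 39} + \left(\left(m{\left(0 \right)} - 8\right) - 19\right)\right)^{2} = \left(\frac{1}{625 \left(-7\right) - 39} - 27\right)^{2} = \left(\frac{1}{-4375 - 39} + \left(\left(0 - 8\right) - 19\right)\right)^{2} = \left(\frac{1}{-4414} - 27\right)^{2} = \left(- \frac{1}{4414} - 27\right)^{2} = \left(- \frac{119179}{4414}\right)^{2} = \frac{14203634041}{19483396}$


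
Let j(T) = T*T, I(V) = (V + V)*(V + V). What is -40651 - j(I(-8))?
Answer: -106187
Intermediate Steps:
I(V) = 4*V² (I(V) = (2*V)*(2*V) = 4*V²)
j(T) = T²
-40651 - j(I(-8)) = -40651 - (4*(-8)²)² = -40651 - (4*64)² = -40651 - 1*256² = -40651 - 1*65536 = -40651 - 65536 = -106187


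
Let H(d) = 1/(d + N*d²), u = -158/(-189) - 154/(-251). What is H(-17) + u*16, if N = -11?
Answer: 3516268465/151615044 ≈ 23.192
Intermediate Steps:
u = 68764/47439 (u = -158*(-1/189) - 154*(-1/251) = 158/189 + 154/251 = 68764/47439 ≈ 1.4495)
H(d) = 1/(d - 11*d²)
H(-17) + u*16 = -1/(-17*(-1 + 11*(-17))) + (68764/47439)*16 = -1*(-1/17)/(-1 - 187) + 1100224/47439 = -1*(-1/17)/(-188) + 1100224/47439 = -1*(-1/17)*(-1/188) + 1100224/47439 = -1/3196 + 1100224/47439 = 3516268465/151615044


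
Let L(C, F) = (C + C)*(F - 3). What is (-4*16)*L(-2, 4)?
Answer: 256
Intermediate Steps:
L(C, F) = 2*C*(-3 + F) (L(C, F) = (2*C)*(-3 + F) = 2*C*(-3 + F))
(-4*16)*L(-2, 4) = (-4*16)*(2*(-2)*(-3 + 4)) = -128*(-2) = -64*(-4) = 256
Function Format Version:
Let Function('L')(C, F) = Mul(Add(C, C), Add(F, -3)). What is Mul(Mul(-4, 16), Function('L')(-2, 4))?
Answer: 256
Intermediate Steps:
Function('L')(C, F) = Mul(2, C, Add(-3, F)) (Function('L')(C, F) = Mul(Mul(2, C), Add(-3, F)) = Mul(2, C, Add(-3, F)))
Mul(Mul(-4, 16), Function('L')(-2, 4)) = Mul(Mul(-4, 16), Mul(2, -2, Add(-3, 4))) = Mul(-64, Mul(2, -2, 1)) = Mul(-64, -4) = 256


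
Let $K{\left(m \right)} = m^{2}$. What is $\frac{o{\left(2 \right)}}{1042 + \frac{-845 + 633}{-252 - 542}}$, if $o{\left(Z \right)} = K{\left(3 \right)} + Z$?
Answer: $\frac{4367}{413780} \approx 0.010554$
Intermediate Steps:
$o{\left(Z \right)} = 9 + Z$ ($o{\left(Z \right)} = 3^{2} + Z = 9 + Z$)
$\frac{o{\left(2 \right)}}{1042 + \frac{-845 + 633}{-252 - 542}} = \frac{9 + 2}{1042 + \frac{-845 + 633}{-252 - 542}} = \frac{1}{1042 - \frac{212}{-794}} \cdot 11 = \frac{1}{1042 - - \frac{106}{397}} \cdot 11 = \frac{1}{1042 + \frac{106}{397}} \cdot 11 = \frac{1}{\frac{413780}{397}} \cdot 11 = \frac{397}{413780} \cdot 11 = \frac{4367}{413780}$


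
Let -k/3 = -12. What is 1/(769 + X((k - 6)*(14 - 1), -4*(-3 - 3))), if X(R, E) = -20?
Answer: 1/749 ≈ 0.0013351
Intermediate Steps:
k = 36 (k = -3*(-12) = 36)
1/(769 + X((k - 6)*(14 - 1), -4*(-3 - 3))) = 1/(769 - 20) = 1/749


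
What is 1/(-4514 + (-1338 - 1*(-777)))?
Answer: -1/5075 ≈ -0.00019704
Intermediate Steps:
1/(-4514 + (-1338 - 1*(-777))) = 1/(-4514 + (-1338 + 777)) = 1/(-4514 - 561) = 1/(-5075) = -1/5075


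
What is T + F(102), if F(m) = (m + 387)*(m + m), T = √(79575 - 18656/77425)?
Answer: 99756 + √19080851501743/15485 ≈ 1.0004e+5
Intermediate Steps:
T = √19080851501743/15485 (T = √(79575 - 18656*1/77425) = √(79575 - 18656/77425) = √(6161075719/77425) = √19080851501743/15485 ≈ 282.09)
F(m) = 2*m*(387 + m) (F(m) = (387 + m)*(2*m) = 2*m*(387 + m))
T + F(102) = √19080851501743/15485 + 2*102*(387 + 102) = √19080851501743/15485 + 2*102*489 = √19080851501743/15485 + 99756 = 99756 + √19080851501743/15485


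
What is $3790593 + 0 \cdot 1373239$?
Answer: $3790593$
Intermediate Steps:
$3790593 + 0 \cdot 1373239 = 3790593 + 0 = 3790593$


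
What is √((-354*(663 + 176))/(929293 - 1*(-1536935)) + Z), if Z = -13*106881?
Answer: 7*I*√4790841092246330/411038 ≈ 1178.8*I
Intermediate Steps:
Z = -1389453
√((-354*(663 + 176))/(929293 - 1*(-1536935)) + Z) = √((-354*(663 + 176))/(929293 - 1*(-1536935)) - 1389453) = √((-354*839)/(929293 + 1536935) - 1389453) = √(-297006/2466228 - 1389453) = √(-297006*1/2466228 - 1389453) = √(-49501/411038 - 1389453) = √(-571118031715/411038) = 7*I*√4790841092246330/411038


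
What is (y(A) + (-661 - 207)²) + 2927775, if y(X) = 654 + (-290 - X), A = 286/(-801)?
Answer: 2948932249/801 ≈ 3.6816e+6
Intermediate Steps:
A = -286/801 (A = 286*(-1/801) = -286/801 ≈ -0.35705)
y(X) = 364 - X
(y(A) + (-661 - 207)²) + 2927775 = ((364 - 1*(-286/801)) + (-661 - 207)²) + 2927775 = ((364 + 286/801) + (-868)²) + 2927775 = (291850/801 + 753424) + 2927775 = 603784474/801 + 2927775 = 2948932249/801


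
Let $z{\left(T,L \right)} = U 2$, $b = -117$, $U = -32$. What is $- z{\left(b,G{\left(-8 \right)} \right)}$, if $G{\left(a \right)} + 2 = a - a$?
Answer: $64$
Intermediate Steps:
$G{\left(a \right)} = -2$ ($G{\left(a \right)} = -2 + \left(a - a\right) = -2 + 0 = -2$)
$z{\left(T,L \right)} = -64$ ($z{\left(T,L \right)} = \left(-32\right) 2 = -64$)
$- z{\left(b,G{\left(-8 \right)} \right)} = \left(-1\right) \left(-64\right) = 64$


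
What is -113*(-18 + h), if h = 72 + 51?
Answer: -11865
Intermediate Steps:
h = 123
-113*(-18 + h) = -113*(-18 + 123) = -113*105 = -11865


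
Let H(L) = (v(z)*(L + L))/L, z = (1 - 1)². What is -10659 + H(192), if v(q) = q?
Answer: -10659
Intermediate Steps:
z = 0 (z = 0² = 0)
H(L) = 0 (H(L) = (0*(L + L))/L = (0*(2*L))/L = 0/L = 0)
-10659 + H(192) = -10659 + 0 = -10659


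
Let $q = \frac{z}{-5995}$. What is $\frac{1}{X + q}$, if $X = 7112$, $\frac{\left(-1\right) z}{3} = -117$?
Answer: $\frac{5995}{42636089} \approx 0.00014061$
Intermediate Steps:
$z = 351$ ($z = \left(-3\right) \left(-117\right) = 351$)
$q = - \frac{351}{5995}$ ($q = \frac{351}{-5995} = 351 \left(- \frac{1}{5995}\right) = - \frac{351}{5995} \approx -0.058549$)
$\frac{1}{X + q} = \frac{1}{7112 - \frac{351}{5995}} = \frac{1}{\frac{42636089}{5995}} = \frac{5995}{42636089}$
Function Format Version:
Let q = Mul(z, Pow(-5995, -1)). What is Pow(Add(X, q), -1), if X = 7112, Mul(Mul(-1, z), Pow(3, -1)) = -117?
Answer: Rational(5995, 42636089) ≈ 0.00014061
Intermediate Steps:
z = 351 (z = Mul(-3, -117) = 351)
q = Rational(-351, 5995) (q = Mul(351, Pow(-5995, -1)) = Mul(351, Rational(-1, 5995)) = Rational(-351, 5995) ≈ -0.058549)
Pow(Add(X, q), -1) = Pow(Add(7112, Rational(-351, 5995)), -1) = Pow(Rational(42636089, 5995), -1) = Rational(5995, 42636089)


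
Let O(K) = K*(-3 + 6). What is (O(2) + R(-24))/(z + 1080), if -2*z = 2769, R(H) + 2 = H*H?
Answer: -40/21 ≈ -1.9048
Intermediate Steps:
R(H) = -2 + H² (R(H) = -2 + H*H = -2 + H²)
z = -2769/2 (z = -½*2769 = -2769/2 ≈ -1384.5)
O(K) = 3*K (O(K) = K*3 = 3*K)
(O(2) + R(-24))/(z + 1080) = (3*2 + (-2 + (-24)²))/(-2769/2 + 1080) = (6 + (-2 + 576))/(-609/2) = (6 + 574)*(-2/609) = 580*(-2/609) = -40/21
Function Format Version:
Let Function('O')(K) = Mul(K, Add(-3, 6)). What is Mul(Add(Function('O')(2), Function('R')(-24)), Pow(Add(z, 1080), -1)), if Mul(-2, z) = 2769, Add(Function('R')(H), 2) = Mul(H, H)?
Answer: Rational(-40, 21) ≈ -1.9048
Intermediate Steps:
Function('R')(H) = Add(-2, Pow(H, 2)) (Function('R')(H) = Add(-2, Mul(H, H)) = Add(-2, Pow(H, 2)))
z = Rational(-2769, 2) (z = Mul(Rational(-1, 2), 2769) = Rational(-2769, 2) ≈ -1384.5)
Function('O')(K) = Mul(3, K) (Function('O')(K) = Mul(K, 3) = Mul(3, K))
Mul(Add(Function('O')(2), Function('R')(-24)), Pow(Add(z, 1080), -1)) = Mul(Add(Mul(3, 2), Add(-2, Pow(-24, 2))), Pow(Add(Rational(-2769, 2), 1080), -1)) = Mul(Add(6, Add(-2, 576)), Pow(Rational(-609, 2), -1)) = Mul(Add(6, 574), Rational(-2, 609)) = Mul(580, Rational(-2, 609)) = Rational(-40, 21)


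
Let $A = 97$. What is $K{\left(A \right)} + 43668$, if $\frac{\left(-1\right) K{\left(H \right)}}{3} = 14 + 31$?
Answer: $43533$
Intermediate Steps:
$K{\left(H \right)} = -135$ ($K{\left(H \right)} = - 3 \left(14 + 31\right) = \left(-3\right) 45 = -135$)
$K{\left(A \right)} + 43668 = -135 + 43668 = 43533$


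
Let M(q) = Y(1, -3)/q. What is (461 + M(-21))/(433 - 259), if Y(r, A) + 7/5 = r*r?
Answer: 48407/18270 ≈ 2.6495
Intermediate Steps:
Y(r, A) = -7/5 + r² (Y(r, A) = -7/5 + r*r = -7/5 + r²)
M(q) = -2/(5*q) (M(q) = (-7/5 + 1²)/q = (-7/5 + 1)/q = -2/(5*q))
(461 + M(-21))/(433 - 259) = (461 - ⅖/(-21))/(433 - 259) = (461 - ⅖*(-1/21))/174 = (461 + 2/105)*(1/174) = (48407/105)*(1/174) = 48407/18270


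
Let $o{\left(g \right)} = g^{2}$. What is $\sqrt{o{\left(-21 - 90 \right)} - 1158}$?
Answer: $61 \sqrt{3} \approx 105.66$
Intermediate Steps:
$\sqrt{o{\left(-21 - 90 \right)} - 1158} = \sqrt{\left(-21 - 90\right)^{2} - 1158} = \sqrt{\left(-111\right)^{2} - 1158} = \sqrt{12321 - 1158} = \sqrt{11163} = 61 \sqrt{3}$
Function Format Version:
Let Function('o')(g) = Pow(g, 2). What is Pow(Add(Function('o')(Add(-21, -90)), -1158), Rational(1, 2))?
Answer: Mul(61, Pow(3, Rational(1, 2))) ≈ 105.66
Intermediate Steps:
Pow(Add(Function('o')(Add(-21, -90)), -1158), Rational(1, 2)) = Pow(Add(Pow(Add(-21, -90), 2), -1158), Rational(1, 2)) = Pow(Add(Pow(-111, 2), -1158), Rational(1, 2)) = Pow(Add(12321, -1158), Rational(1, 2)) = Pow(11163, Rational(1, 2)) = Mul(61, Pow(3, Rational(1, 2)))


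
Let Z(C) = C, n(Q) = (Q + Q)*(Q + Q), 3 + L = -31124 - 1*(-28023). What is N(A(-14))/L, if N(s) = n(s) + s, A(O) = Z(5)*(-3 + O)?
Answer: -28815/3104 ≈ -9.2832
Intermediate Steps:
L = -3104 (L = -3 + (-31124 - 1*(-28023)) = -3 + (-31124 + 28023) = -3 - 3101 = -3104)
n(Q) = 4*Q² (n(Q) = (2*Q)*(2*Q) = 4*Q²)
A(O) = -15 + 5*O (A(O) = 5*(-3 + O) = -15 + 5*O)
N(s) = s + 4*s² (N(s) = 4*s² + s = s + 4*s²)
N(A(-14))/L = ((-15 + 5*(-14))*(1 + 4*(-15 + 5*(-14))))/(-3104) = ((-15 - 70)*(1 + 4*(-15 - 70)))*(-1/3104) = -85*(1 + 4*(-85))*(-1/3104) = -85*(1 - 340)*(-1/3104) = -85*(-339)*(-1/3104) = 28815*(-1/3104) = -28815/3104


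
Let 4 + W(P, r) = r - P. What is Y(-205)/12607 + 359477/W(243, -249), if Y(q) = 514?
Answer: -4531671595/6253072 ≈ -724.71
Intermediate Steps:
W(P, r) = -4 + r - P (W(P, r) = -4 + (r - P) = -4 + r - P)
Y(-205)/12607 + 359477/W(243, -249) = 514/12607 + 359477/(-4 - 249 - 1*243) = 514*(1/12607) + 359477/(-4 - 249 - 243) = 514/12607 + 359477/(-496) = 514/12607 + 359477*(-1/496) = 514/12607 - 359477/496 = -4531671595/6253072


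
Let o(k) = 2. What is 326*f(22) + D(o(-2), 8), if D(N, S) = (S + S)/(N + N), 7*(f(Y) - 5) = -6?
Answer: 9482/7 ≈ 1354.6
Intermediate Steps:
f(Y) = 29/7 (f(Y) = 5 + (1/7)*(-6) = 5 - 6/7 = 29/7)
D(N, S) = S/N (D(N, S) = (2*S)/((2*N)) = (2*S)*(1/(2*N)) = S/N)
326*f(22) + D(o(-2), 8) = 326*(29/7) + 8/2 = 9454/7 + 8*(1/2) = 9454/7 + 4 = 9482/7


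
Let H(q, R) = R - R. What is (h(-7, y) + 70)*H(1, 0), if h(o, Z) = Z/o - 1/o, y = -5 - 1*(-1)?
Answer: 0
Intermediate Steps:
y = -4 (y = -5 + 1 = -4)
H(q, R) = 0
h(o, Z) = -1/o + Z/o
(h(-7, y) + 70)*H(1, 0) = ((-1 - 4)/(-7) + 70)*0 = (-1/7*(-5) + 70)*0 = (5/7 + 70)*0 = (495/7)*0 = 0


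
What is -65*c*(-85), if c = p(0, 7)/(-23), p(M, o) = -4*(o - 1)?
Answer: 132600/23 ≈ 5765.2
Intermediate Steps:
p(M, o) = 4 - 4*o (p(M, o) = -4*(-1 + o) = 4 - 4*o)
c = 24/23 (c = (4 - 4*7)/(-23) = (4 - 28)*(-1/23) = -24*(-1/23) = 24/23 ≈ 1.0435)
-65*c*(-85) = -65*24/23*(-85) = -1560/23*(-85) = 132600/23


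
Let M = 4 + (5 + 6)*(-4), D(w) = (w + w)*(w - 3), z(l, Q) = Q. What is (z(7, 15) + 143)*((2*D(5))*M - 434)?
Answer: -321372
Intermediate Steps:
D(w) = 2*w*(-3 + w) (D(w) = (2*w)*(-3 + w) = 2*w*(-3 + w))
M = -40 (M = 4 + 11*(-4) = 4 - 44 = -40)
(z(7, 15) + 143)*((2*D(5))*M - 434) = (15 + 143)*((2*(2*5*(-3 + 5)))*(-40) - 434) = 158*((2*(2*5*2))*(-40) - 434) = 158*((2*20)*(-40) - 434) = 158*(40*(-40) - 434) = 158*(-1600 - 434) = 158*(-2034) = -321372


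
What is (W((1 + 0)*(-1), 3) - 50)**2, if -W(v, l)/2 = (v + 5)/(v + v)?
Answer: 2116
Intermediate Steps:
W(v, l) = -(5 + v)/v (W(v, l) = -2*(v + 5)/(v + v) = -2*(5 + v)/(2*v) = -2*(5 + v)*1/(2*v) = -(5 + v)/v)
(W((1 + 0)*(-1), 3) - 50)**2 = ((-5 - (1 + 0)*(-1))/(((1 + 0)*(-1))) - 50)**2 = ((-5 - (-1))/((1*(-1))) - 50)**2 = ((-5 - 1*(-1))/(-1) - 50)**2 = (-(-5 + 1) - 50)**2 = (-1*(-4) - 50)**2 = (4 - 50)**2 = (-46)**2 = 2116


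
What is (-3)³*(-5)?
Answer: 135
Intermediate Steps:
(-3)³*(-5) = -27*(-5) = 135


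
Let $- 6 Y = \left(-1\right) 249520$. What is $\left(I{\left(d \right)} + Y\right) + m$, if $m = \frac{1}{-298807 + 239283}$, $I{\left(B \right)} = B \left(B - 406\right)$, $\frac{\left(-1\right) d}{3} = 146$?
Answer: $\frac{73439282621}{178572} \approx 4.1126 \cdot 10^{5}$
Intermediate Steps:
$d = -438$ ($d = \left(-3\right) 146 = -438$)
$Y = \frac{124760}{3}$ ($Y = - \frac{\left(-1\right) 249520}{6} = \left(- \frac{1}{6}\right) \left(-249520\right) = \frac{124760}{3} \approx 41587.0$)
$I{\left(B \right)} = B \left(-406 + B\right)$
$m = - \frac{1}{59524}$ ($m = \frac{1}{-59524} = - \frac{1}{59524} \approx -1.68 \cdot 10^{-5}$)
$\left(I{\left(d \right)} + Y\right) + m = \left(- 438 \left(-406 - 438\right) + \frac{124760}{3}\right) - \frac{1}{59524} = \left(\left(-438\right) \left(-844\right) + \frac{124760}{3}\right) - \frac{1}{59524} = \left(369672 + \frac{124760}{3}\right) - \frac{1}{59524} = \frac{1233776}{3} - \frac{1}{59524} = \frac{73439282621}{178572}$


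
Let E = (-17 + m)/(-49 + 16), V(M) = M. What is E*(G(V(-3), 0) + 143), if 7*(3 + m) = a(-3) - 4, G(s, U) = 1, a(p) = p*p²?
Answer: 8208/77 ≈ 106.60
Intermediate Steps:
a(p) = p³
m = -52/7 (m = -3 + ((-3)³ - 4)/7 = -3 + (-27 - 4)/7 = -3 + (⅐)*(-31) = -3 - 31/7 = -52/7 ≈ -7.4286)
E = 57/77 (E = (-17 - 52/7)/(-49 + 16) = -171/7/(-33) = -171/7*(-1/33) = 57/77 ≈ 0.74026)
E*(G(V(-3), 0) + 143) = 57*(1 + 143)/77 = (57/77)*144 = 8208/77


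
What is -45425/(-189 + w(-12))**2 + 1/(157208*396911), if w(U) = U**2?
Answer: -113376411014615/5054204343528 ≈ -22.432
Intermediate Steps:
-45425/(-189 + w(-12))**2 + 1/(157208*396911) = -45425/(-189 + (-12)**2)**2 + 1/(157208*396911) = -45425/(-189 + 144)**2 + (1/157208)*(1/396911) = -45425/((-45)**2) + 1/62397584488 = -45425/2025 + 1/62397584488 = -45425*1/2025 + 1/62397584488 = -1817/81 + 1/62397584488 = -113376411014615/5054204343528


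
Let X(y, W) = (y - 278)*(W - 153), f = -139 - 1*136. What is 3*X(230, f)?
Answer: 61632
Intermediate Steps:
f = -275 (f = -139 - 136 = -275)
X(y, W) = (-278 + y)*(-153 + W)
3*X(230, f) = 3*(42534 - 278*(-275) - 153*230 - 275*230) = 3*(42534 + 76450 - 35190 - 63250) = 3*20544 = 61632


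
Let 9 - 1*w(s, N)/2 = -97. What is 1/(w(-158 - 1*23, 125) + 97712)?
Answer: 1/97924 ≈ 1.0212e-5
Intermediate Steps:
w(s, N) = 212 (w(s, N) = 18 - 2*(-97) = 18 + 194 = 212)
1/(w(-158 - 1*23, 125) + 97712) = 1/(212 + 97712) = 1/97924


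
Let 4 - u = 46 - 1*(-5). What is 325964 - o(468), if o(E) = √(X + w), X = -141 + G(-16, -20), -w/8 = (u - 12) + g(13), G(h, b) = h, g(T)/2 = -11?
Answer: 325964 - √491 ≈ 3.2594e+5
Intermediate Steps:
g(T) = -22 (g(T) = 2*(-11) = -22)
u = -47 (u = 4 - (46 - 1*(-5)) = 4 - (46 + 5) = 4 - 1*51 = 4 - 51 = -47)
w = 648 (w = -8*((-47 - 12) - 22) = -8*(-59 - 22) = -8*(-81) = 648)
X = -157 (X = -141 - 16 = -157)
o(E) = √491 (o(E) = √(-157 + 648) = √491)
325964 - o(468) = 325964 - √491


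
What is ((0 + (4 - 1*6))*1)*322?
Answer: -644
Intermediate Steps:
((0 + (4 - 1*6))*1)*322 = ((0 + (4 - 6))*1)*322 = ((0 - 2)*1)*322 = -2*1*322 = -2*322 = -644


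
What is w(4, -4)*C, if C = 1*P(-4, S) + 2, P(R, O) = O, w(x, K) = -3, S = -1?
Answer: -3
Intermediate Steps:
C = 1 (C = 1*(-1) + 2 = -1 + 2 = 1)
w(4, -4)*C = -3*1 = -3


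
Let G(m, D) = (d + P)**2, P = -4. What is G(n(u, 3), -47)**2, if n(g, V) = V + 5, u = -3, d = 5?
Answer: 1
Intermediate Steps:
n(g, V) = 5 + V
G(m, D) = 1 (G(m, D) = (5 - 4)**2 = 1**2 = 1)
G(n(u, 3), -47)**2 = 1**2 = 1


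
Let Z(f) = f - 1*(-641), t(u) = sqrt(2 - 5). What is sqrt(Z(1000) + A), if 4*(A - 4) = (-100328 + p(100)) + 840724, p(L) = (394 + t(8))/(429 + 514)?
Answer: sqrt(664248032566 + 943*I*sqrt(3))/1886 ≈ 432.14 + 5.3129e-7*I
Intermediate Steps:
t(u) = I*sqrt(3) (t(u) = sqrt(-3) = I*sqrt(3))
p(L) = 394/943 + I*sqrt(3)/943 (p(L) = (394 + I*sqrt(3))/(429 + 514) = (394 + I*sqrt(3))/943 = (394 + I*sqrt(3))*(1/943) = 394/943 + I*sqrt(3)/943)
Z(f) = 641 + f (Z(f) = f + 641 = 641 + f)
A = 349104455/1886 + I*sqrt(3)/3772 (A = 4 + ((-100328 + (394/943 + I*sqrt(3)/943)) + 840724)/4 = 4 + ((-94608910/943 + I*sqrt(3)/943) + 840724)/4 = 4 + (698193822/943 + I*sqrt(3)/943)/4 = 4 + (349096911/1886 + I*sqrt(3)/3772) = 349104455/1886 + I*sqrt(3)/3772 ≈ 1.851e+5 + 0.00045919*I)
sqrt(Z(1000) + A) = sqrt((641 + 1000) + (349104455/1886 + I*sqrt(3)/3772)) = sqrt(1641 + (349104455/1886 + I*sqrt(3)/3772)) = sqrt(352199381/1886 + I*sqrt(3)/3772)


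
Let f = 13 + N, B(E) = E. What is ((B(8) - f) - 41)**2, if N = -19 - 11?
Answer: 256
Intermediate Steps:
N = -30
f = -17 (f = 13 - 30 = -17)
((B(8) - f) - 41)**2 = ((8 - 1*(-17)) - 41)**2 = ((8 + 17) - 41)**2 = (25 - 41)**2 = (-16)**2 = 256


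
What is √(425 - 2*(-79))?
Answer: √583 ≈ 24.145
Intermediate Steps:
√(425 - 2*(-79)) = √(425 + 158) = √583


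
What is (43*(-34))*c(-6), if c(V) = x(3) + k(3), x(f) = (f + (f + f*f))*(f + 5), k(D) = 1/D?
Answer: -527782/3 ≈ -1.7593e+5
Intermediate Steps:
x(f) = (5 + f)*(f² + 2*f) (x(f) = (f + (f + f²))*(5 + f) = (f² + 2*f)*(5 + f) = (5 + f)*(f² + 2*f))
c(V) = 361/3 (c(V) = 3*(10 + 3² + 7*3) + 1/3 = 3*(10 + 9 + 21) + ⅓ = 3*40 + ⅓ = 120 + ⅓ = 361/3)
(43*(-34))*c(-6) = (43*(-34))*(361/3) = -1462*361/3 = -527782/3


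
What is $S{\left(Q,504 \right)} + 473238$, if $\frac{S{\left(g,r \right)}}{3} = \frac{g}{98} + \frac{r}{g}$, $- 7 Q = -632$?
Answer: $\frac{12823858767}{27097} \approx 4.7326 \cdot 10^{5}$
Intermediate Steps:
$Q = \frac{632}{7}$ ($Q = \left(- \frac{1}{7}\right) \left(-632\right) = \frac{632}{7} \approx 90.286$)
$S{\left(g,r \right)} = \frac{3 g}{98} + \frac{3 r}{g}$ ($S{\left(g,r \right)} = 3 \left(\frac{g}{98} + \frac{r}{g}\right) = \frac{3 g}{98} + \frac{3 r}{g}$)
$S{\left(Q,504 \right)} + 473238 = \left(\frac{3}{98} \cdot \frac{632}{7} + 3 \cdot 504 \frac{1}{\frac{632}{7}}\right) + 473238 = \left(\frac{948}{343} + 3 \cdot 504 \cdot \frac{7}{632}\right) + 473238 = \left(\frac{948}{343} + \frac{1323}{79}\right) + 473238 = \frac{528681}{27097} + 473238 = \frac{12823858767}{27097}$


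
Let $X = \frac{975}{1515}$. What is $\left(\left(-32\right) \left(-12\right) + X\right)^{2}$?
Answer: $\frac{1509244801}{10201} \approx 1.4795 \cdot 10^{5}$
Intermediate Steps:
$X = \frac{65}{101}$ ($X = 975 \cdot \frac{1}{1515} = \frac{65}{101} \approx 0.64356$)
$\left(\left(-32\right) \left(-12\right) + X\right)^{2} = \left(\left(-32\right) \left(-12\right) + \frac{65}{101}\right)^{2} = \left(384 + \frac{65}{101}\right)^{2} = \left(\frac{38849}{101}\right)^{2} = \frac{1509244801}{10201}$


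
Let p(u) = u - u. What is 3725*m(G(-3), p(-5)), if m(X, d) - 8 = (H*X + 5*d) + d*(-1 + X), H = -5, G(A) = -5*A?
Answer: -249575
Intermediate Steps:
p(u) = 0
m(X, d) = 8 - 5*X + 5*d + d*(-1 + X) (m(X, d) = 8 + ((-5*X + 5*d) + d*(-1 + X)) = 8 + (-5*X + 5*d + d*(-1 + X)) = 8 - 5*X + 5*d + d*(-1 + X))
3725*m(G(-3), p(-5)) = 3725*(8 - (-25)*(-3) + 4*0 - 5*(-3)*0) = 3725*(8 - 5*15 + 0 + 15*0) = 3725*(8 - 75 + 0 + 0) = 3725*(-67) = -249575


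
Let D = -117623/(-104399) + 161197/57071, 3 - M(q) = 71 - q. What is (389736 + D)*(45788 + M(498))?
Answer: 107324258275064753640/5958155329 ≈ 1.8013e+10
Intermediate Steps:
M(q) = -68 + q (M(q) = 3 - (71 - q) = 3 + (-71 + q) = -68 + q)
D = 23541667836/5958155329 (D = -117623*(-1/104399) + 161197*(1/57071) = 117623/104399 + 161197/57071 = 23541667836/5958155329 ≈ 3.9512)
(389736 + D)*(45788 + M(498)) = (389736 + 23541667836/5958155329)*(45788 + (-68 + 498)) = 2322131166970980*(45788 + 430)/5958155329 = (2322131166970980/5958155329)*46218 = 107324258275064753640/5958155329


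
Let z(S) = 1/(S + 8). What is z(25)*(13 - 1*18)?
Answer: -5/33 ≈ -0.15152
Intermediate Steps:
z(S) = 1/(8 + S)
z(25)*(13 - 1*18) = (13 - 1*18)/(8 + 25) = (13 - 18)/33 = (1/33)*(-5) = -5/33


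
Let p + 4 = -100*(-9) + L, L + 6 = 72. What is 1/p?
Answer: 1/962 ≈ 0.0010395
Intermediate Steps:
L = 66 (L = -6 + 72 = 66)
p = 962 (p = -4 + (-100*(-9) + 66) = -4 + (900 + 66) = -4 + 966 = 962)
1/p = 1/962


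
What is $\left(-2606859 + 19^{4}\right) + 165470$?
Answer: $-2311068$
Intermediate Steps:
$\left(-2606859 + 19^{4}\right) + 165470 = \left(-2606859 + 130321\right) + 165470 = -2476538 + 165470 = -2311068$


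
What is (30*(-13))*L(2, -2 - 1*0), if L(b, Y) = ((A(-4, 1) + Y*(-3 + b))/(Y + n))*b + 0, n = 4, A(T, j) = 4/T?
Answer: -390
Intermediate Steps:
L(b, Y) = b*(-1 + Y*(-3 + b))/(4 + Y) (L(b, Y) = ((4/(-4) + Y*(-3 + b))/(Y + 4))*b + 0 = ((4*(-¼) + Y*(-3 + b))/(4 + Y))*b + 0 = ((-1 + Y*(-3 + b))/(4 + Y))*b + 0 = b*(-1 + Y*(-3 + b))/(4 + Y) + 0 = b*(-1 + Y*(-3 + b))/(4 + Y))
(30*(-13))*L(2, -2 - 1*0) = (30*(-13))*(2*(-1 - 3*(-2 - 1*0) + (-2 - 1*0)*2)/(4 + (-2 - 1*0))) = -780*(-1 - 3*(-2 + 0) + (-2 + 0)*2)/(4 + (-2 + 0)) = -780*(-1 - 3*(-2) - 2*2)/(4 - 2) = -780*(-1 + 6 - 4)/2 = -780/2 = -390*1 = -390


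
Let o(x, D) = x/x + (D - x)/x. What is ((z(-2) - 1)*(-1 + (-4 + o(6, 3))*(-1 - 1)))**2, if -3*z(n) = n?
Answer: 4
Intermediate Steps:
o(x, D) = 1 + (D - x)/x
z(n) = -n/3
((z(-2) - 1)*(-1 + (-4 + o(6, 3))*(-1 - 1)))**2 = ((-1/3*(-2) - 1)*(-1 + (-4 + 3/6)*(-1 - 1)))**2 = ((2/3 - 1)*(-1 + (-4 + 3*(1/6))*(-2)))**2 = (-(-1 + (-4 + 1/2)*(-2))/3)**2 = (-(-1 - 7/2*(-2))/3)**2 = (-(-1 + 7)/3)**2 = (-1/3*6)**2 = (-2)**2 = 4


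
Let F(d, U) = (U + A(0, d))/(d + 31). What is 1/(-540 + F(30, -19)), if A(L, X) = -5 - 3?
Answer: -61/32967 ≈ -0.0018503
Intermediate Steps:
A(L, X) = -8
F(d, U) = (-8 + U)/(31 + d) (F(d, U) = (U - 8)/(d + 31) = (-8 + U)/(31 + d))
1/(-540 + F(30, -19)) = 1/(-540 + (-8 - 19)/(31 + 30)) = 1/(-540 - 27/61) = 1/(-32967/61) = -61/32967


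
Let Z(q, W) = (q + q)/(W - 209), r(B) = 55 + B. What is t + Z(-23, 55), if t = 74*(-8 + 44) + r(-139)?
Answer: 198683/77 ≈ 2580.3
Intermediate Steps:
Z(q, W) = 2*q/(-209 + W) (Z(q, W) = (2*q)/(-209 + W) = 2*q/(-209 + W))
t = 2580 (t = 74*(-8 + 44) + (55 - 139) = 74*36 - 84 = 2664 - 84 = 2580)
t + Z(-23, 55) = 2580 + 2*(-23)/(-209 + 55) = 2580 + 2*(-23)/(-154) = 2580 + 2*(-23)*(-1/154) = 2580 + 23/77 = 198683/77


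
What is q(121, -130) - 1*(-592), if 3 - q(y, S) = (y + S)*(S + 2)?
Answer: -557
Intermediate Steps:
q(y, S) = 3 - (2 + S)*(S + y) (q(y, S) = 3 - (y + S)*(S + 2) = 3 - (S + y)*(2 + S) = 3 - (2 + S)*(S + y))
q(121, -130) - 1*(-592) = (3 - 1*(-130)² - 2*(-130) - 2*121 - 1*(-130)*121) - 1*(-592) = (3 - 1*16900 + 260 - 242 + 15730) + 592 = (3 - 16900 + 260 - 242 + 15730) + 592 = -1149 + 592 = -557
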